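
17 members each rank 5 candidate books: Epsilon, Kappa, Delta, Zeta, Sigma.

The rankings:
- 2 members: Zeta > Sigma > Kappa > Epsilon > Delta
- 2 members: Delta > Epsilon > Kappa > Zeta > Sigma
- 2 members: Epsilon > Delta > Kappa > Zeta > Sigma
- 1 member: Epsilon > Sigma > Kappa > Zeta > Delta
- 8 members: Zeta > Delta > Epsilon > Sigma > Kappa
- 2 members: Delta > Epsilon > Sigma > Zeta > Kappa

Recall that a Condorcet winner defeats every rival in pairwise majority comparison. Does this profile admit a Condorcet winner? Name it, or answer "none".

Zeta

Pairwise majorities:
Epsilon vs Kappa: 2+2+1+8+2 = 15 for Epsilon, 2 for Kappa — Epsilon by 15–2.
Epsilon vs Delta: 2+2+1 = 5 for Epsilon, 12 for Delta — Delta by 12–5.
Epsilon vs Zeta: 7 to 10, Zeta.
Epsilon vs Sigma: Epsilon is ranked higher on 2+2+1+8+2 = 15 ballots, Sigma on 2. Epsilon wins 15–2.
Kappa vs Delta: Kappa is ranked higher on 2+1 = 3 ballots, Delta on 14. Delta wins 14–3.
Kappa vs Zeta: Kappa preferred on 2+2+1 = 5 ballots; Zeta wins 12–5.
Kappa vs Sigma: 4 to 13, Sigma.
Delta vs Zeta: Delta is ranked higher on 2+2+2 = 6 ballots, Zeta on 11. Zeta wins 11–6.
Delta vs Sigma: 2+2+8+2 = 14 for Delta, 3 for Sigma — Delta by 14–3.
Zeta vs Sigma: Zeta preferred on 2+2+2+8 = 14 ballots; Zeta wins 14–3.
Zeta defeats every rival head-to-head and is the Condorcet winner.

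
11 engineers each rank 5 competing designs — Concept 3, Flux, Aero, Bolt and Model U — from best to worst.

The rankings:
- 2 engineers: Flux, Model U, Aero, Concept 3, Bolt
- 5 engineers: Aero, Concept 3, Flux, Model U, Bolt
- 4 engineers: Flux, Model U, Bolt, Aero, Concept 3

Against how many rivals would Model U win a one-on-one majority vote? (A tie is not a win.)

3

Model U against each rival (11 engineers):
Model U vs Concept 3: 6 to 5, Model U.
Model U vs Flux: 0 for Model U, 11 for Flux — Flux by 11–0.
Model U vs Aero: Model U, 6–5.
Model U vs Bolt: Model U, 11–0.
Model U beats Concept 3, Aero, Bolt; loses to Flux — 3 pairwise wins.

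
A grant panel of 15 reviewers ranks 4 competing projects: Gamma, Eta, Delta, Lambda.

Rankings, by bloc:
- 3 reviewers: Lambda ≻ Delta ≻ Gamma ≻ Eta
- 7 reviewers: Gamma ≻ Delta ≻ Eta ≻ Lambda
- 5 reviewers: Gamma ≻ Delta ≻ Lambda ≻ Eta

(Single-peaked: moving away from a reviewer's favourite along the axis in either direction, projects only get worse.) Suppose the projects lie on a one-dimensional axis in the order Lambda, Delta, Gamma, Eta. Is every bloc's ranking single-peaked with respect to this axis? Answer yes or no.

yes

Axis positions: Lambda=1, Delta=2, Gamma=3, Eta=4.
Bloc 1 (peak Lambda at position 1): ranking walks positions 1-2-3-4, expanding outward from the peak — single-peaked.
Bloc 2 (peak Gamma at position 3): ranking walks positions 3-2-4-1, expanding outward from the peak — single-peaked.
Bloc 3 (peak Gamma at position 3): ranking walks positions 3-2-1-4, expanding outward from the peak — single-peaked.
Every ranking is single-peaked on this axis.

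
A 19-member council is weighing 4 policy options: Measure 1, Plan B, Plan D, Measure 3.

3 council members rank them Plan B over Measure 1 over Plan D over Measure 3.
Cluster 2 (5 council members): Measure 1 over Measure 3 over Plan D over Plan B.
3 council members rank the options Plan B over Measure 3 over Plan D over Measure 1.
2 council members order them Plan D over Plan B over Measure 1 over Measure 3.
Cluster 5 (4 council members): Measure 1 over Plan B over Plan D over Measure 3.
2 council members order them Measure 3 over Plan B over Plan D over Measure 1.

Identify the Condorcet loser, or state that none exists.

Plan D

Head-to-head results (19 council members):
Measure 1 vs Plan B: Plan B, 10–9.
Measure 1 vs Plan D: 3+5+4 = 12 for Measure 1, 7 for Plan D — Measure 1 by 12–7.
Measure 1–Measure 3: Measure 1 14–5.
Plan B–Plan D: Plan B 12–7.
Plan B–Measure 3: Plan B 12–7.
Plan D vs Measure 3: Plan D is ranked higher on 3+2+4 = 9 ballots, Measure 3 on 10. Measure 3 wins 10–9.
Only Plan D has no wins; Plan D is the Condorcet loser.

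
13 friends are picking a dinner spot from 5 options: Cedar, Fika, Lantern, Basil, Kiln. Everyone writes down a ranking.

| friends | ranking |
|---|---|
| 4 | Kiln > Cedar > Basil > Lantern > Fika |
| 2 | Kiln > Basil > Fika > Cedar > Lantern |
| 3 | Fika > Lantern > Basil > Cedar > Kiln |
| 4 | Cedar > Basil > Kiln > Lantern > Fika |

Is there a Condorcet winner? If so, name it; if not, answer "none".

Cedar

Pairwise majorities:
Cedar vs Fika: Cedar wins 8–5.
Cedar vs Lantern: Cedar wins 10–3.
Cedar vs Basil: Cedar wins 8–5.
Cedar vs Kiln: Cedar, 7–6.
Fika vs Lantern: Lantern wins 8–5.
Fika vs Basil: Basil, 10–3.
Fika vs Kiln: Kiln wins 10–3.
Lantern vs Basil: Basil, 10–3.
Lantern vs Kiln: Kiln wins 10–3.
Basil–Kiln: Basil 7–6.
Cedar beats each of Fika, Lantern, Basil, Kiln — Cedar is the Condorcet winner.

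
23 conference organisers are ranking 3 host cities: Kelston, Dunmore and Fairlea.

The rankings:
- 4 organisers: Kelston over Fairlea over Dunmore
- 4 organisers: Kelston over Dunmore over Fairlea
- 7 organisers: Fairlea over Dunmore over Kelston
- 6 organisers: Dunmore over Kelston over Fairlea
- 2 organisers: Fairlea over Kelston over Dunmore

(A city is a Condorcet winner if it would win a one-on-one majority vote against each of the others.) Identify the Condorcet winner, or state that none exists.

Head-to-head results (23 organisers):
Kelston vs Dunmore: Dunmore, 13–10.
Kelston vs Fairlea: Kelston, 14–9.
Dunmore vs Fairlea: Fairlea, 13–10.
No city is unbeaten: Kelston loses to Dunmore; Dunmore loses to Fairlea; Fairlea loses to Kelston. In particular Kelston beats Fairlea beats Dunmore beats Kelston is a majority cycle — no Condorcet winner exists.

none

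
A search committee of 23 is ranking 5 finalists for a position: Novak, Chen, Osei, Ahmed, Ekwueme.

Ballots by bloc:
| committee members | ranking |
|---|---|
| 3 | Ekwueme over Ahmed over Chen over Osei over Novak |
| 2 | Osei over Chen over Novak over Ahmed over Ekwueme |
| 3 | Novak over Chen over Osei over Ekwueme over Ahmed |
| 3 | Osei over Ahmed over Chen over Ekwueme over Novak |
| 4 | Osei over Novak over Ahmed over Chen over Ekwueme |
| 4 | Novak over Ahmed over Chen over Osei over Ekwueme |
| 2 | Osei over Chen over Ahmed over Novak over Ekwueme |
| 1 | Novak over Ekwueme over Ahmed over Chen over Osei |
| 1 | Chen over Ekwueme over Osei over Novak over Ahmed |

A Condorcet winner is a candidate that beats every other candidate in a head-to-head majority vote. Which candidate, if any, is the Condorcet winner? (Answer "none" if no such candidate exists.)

none

Check each pair by majority over 23 ballots:
Novak vs Chen: Novak, 12–11.
Novak–Osei: Osei 15–8.
Novak vs Ahmed: Novak preferred on 2+3+4+4+1+1 = 15 ballots; Novak wins 15–8.
Novak–Ekwueme: Novak 16–7.
Chen vs Osei: Chen preferred on 3+3+4+1+1 = 12 ballots; Chen wins 12–11.
Chen vs Ahmed: Ahmed wins 15–8.
Chen vs Ekwueme: Chen, 19–4.
Osei–Ahmed: Osei 15–8.
Osei–Ekwueme: Osei 18–5.
Ahmed vs Ekwueme: Ahmed preferred on 2+3+4+4+2 = 15 ballots; Ahmed wins 15–8.
Every candidate loses at least once (Novak loses to Osei; Chen loses to Novak; Osei loses to Chen; Ahmed loses to Novak; Ekwueme loses to Novak). The majority relation contains the cycle Novak beats Chen beats Osei beats Novak, so there is no Condorcet winner.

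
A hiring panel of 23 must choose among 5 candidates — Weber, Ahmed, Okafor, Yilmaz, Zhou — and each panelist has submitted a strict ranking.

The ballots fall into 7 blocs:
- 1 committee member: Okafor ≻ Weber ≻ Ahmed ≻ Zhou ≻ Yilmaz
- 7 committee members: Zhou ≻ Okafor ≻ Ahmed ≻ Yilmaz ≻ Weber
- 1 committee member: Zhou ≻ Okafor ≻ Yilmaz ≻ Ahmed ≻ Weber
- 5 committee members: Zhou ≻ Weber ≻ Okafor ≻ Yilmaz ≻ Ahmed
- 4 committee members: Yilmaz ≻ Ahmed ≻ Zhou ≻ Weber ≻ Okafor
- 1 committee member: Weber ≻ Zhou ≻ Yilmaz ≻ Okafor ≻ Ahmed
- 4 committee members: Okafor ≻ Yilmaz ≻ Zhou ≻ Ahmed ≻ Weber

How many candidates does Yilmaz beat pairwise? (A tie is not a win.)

Yilmaz against each rival (23 committee members):
Yilmaz–Weber: Yilmaz 16–7.
Yilmaz vs Ahmed: Yilmaz wins 15–8.
Yilmaz–Okafor: Okafor 18–5.
Yilmaz vs Zhou: Yilmaz preferred on 4+4 = 8 ballots; Zhou wins 15–8.
Yilmaz beats Weber, Ahmed; loses to Okafor, Zhou — 2 pairwise wins.

2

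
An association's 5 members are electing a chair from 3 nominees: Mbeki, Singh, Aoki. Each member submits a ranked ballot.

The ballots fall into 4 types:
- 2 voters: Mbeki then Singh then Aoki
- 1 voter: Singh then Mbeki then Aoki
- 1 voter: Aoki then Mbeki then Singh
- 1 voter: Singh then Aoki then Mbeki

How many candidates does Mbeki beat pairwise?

Mbeki against each rival (5 voters):
Mbeki vs Singh: 3 to 2, Mbeki.
Mbeki vs Aoki: 3 to 2, Mbeki.
Mbeki beats Singh, Aoki — 2 pairwise wins.

2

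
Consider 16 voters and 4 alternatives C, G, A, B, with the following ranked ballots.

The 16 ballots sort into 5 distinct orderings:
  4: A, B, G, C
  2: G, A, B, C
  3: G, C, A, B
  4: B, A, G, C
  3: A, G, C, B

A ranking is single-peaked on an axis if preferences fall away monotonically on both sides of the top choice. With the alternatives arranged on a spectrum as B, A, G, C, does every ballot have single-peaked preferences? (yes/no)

Axis positions: B=1, A=2, G=3, C=4.
Type 1 (peak A at position 2): ranking walks positions 2-1-3-4, expanding outward from the peak — single-peaked.
Type 2 (peak G at position 3): ranking walks positions 3-2-1-4, expanding outward from the peak — single-peaked.
Type 3 (peak G at position 3): ranking walks positions 3-4-2-1, expanding outward from the peak — single-peaked.
Type 4 (peak B at position 1): ranking walks positions 1-2-3-4, expanding outward from the peak — single-peaked.
Type 5 (peak A at position 2): ranking walks positions 2-3-4-1, expanding outward from the peak — single-peaked.
Every ranking is single-peaked on this axis.

yes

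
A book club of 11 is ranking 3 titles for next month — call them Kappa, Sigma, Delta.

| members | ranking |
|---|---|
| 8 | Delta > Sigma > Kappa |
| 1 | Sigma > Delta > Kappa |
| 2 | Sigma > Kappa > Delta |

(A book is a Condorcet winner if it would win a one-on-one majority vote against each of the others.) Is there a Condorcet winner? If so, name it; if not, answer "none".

Pairwise majorities:
Kappa vs Sigma: 0 to 11, Sigma.
Kappa vs Delta: 2 to 9, Delta.
Sigma vs Delta: 3 to 8, Delta.
Delta beats each of Kappa, Sigma — Delta is the Condorcet winner.

Delta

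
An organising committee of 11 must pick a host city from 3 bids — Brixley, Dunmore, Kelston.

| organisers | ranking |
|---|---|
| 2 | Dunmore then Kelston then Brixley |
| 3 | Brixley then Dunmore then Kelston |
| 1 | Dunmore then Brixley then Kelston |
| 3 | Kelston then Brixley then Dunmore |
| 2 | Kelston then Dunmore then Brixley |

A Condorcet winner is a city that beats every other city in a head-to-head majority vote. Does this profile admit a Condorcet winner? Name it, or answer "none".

Head-to-head results (11 organisers):
Brixley–Dunmore: Brixley 6–5.
Brixley vs Kelston: Kelston wins 7–4.
Dunmore vs Kelston: Dunmore is ranked higher on 2+3+1 = 6 ballots, Kelston on 5. Dunmore wins 6–5.
Each city drops at least one matchup (Brixley loses to Kelston; Dunmore loses to Brixley; Kelston loses to Dunmore); the cycle Brixley → Dunmore → Kelston → Brixley rules out a Condorcet winner.

none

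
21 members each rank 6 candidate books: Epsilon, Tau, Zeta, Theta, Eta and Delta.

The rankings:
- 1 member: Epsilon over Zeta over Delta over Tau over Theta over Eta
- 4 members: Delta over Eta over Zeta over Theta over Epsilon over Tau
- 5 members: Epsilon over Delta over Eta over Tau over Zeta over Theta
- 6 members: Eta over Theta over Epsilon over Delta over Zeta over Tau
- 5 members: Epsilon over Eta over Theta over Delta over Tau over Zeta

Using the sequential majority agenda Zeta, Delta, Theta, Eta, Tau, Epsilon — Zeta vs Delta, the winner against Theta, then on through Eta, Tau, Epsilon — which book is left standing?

Round 1: Zeta vs Delta — 1–20, Delta advances.
Round 2: Delta vs Theta — 10–11, Theta advances.
Round 3: Theta vs Eta — 1–20, Eta advances.
Round 4: Eta vs Tau — 20–1, Eta advances.
Round 5: Eta vs Epsilon — 10–11, Epsilon advances.
The agenda winner is Epsilon.

Epsilon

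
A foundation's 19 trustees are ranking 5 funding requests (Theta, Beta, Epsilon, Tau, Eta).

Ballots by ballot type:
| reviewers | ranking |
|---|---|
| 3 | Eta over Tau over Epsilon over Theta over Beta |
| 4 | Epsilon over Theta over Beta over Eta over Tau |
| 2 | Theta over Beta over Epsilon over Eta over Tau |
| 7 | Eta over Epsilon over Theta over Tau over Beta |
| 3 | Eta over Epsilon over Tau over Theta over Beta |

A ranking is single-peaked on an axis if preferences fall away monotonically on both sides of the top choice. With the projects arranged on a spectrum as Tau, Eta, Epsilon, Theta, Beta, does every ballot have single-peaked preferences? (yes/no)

yes

Axis positions: Tau=1, Eta=2, Epsilon=3, Theta=4, Beta=5.
Ballot type 1 (peak Eta at position 2): ranking walks positions 2-1-3-4-5, expanding outward from the peak — single-peaked.
Ballot type 2 (peak Epsilon at position 3): ranking walks positions 3-4-5-2-1, expanding outward from the peak — single-peaked.
Ballot type 3 (peak Theta at position 4): ranking walks positions 4-5-3-2-1, expanding outward from the peak — single-peaked.
Ballot type 4 (peak Eta at position 2): ranking walks positions 2-3-4-1-5, expanding outward from the peak — single-peaked.
Ballot type 5 (peak Eta at position 2): ranking walks positions 2-3-1-4-5, expanding outward from the peak — single-peaked.
Every ranking is single-peaked on this axis.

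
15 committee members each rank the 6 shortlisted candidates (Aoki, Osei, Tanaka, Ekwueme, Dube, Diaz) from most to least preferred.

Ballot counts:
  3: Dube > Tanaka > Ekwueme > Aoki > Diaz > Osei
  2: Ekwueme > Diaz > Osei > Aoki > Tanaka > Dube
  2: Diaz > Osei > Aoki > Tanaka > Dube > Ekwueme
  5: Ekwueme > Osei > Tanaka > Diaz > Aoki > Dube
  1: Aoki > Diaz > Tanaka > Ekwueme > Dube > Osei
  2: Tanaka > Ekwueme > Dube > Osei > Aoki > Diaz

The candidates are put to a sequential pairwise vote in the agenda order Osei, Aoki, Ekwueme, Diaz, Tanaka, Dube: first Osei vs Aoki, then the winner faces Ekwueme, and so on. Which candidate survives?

Round 1: Osei vs Aoki — 11–4, Osei advances.
Round 2: Osei vs Ekwueme — 2–13, Ekwueme advances.
Round 3: Ekwueme vs Diaz — 12–3, Ekwueme advances.
Round 4: Ekwueme vs Tanaka — 7–8, Tanaka advances.
Round 5: Tanaka vs Dube — 12–3, Tanaka advances.
The agenda winner is Tanaka.

Tanaka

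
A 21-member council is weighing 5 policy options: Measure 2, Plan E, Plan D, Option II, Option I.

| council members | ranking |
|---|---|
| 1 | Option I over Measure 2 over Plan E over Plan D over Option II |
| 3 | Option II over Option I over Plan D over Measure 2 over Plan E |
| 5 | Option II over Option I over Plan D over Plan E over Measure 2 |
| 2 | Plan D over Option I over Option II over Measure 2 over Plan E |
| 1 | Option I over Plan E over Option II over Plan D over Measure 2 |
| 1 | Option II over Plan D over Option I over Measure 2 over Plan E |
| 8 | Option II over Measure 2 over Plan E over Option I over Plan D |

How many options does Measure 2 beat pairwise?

1

Measure 2 against each rival (21 council members):
Measure 2 vs Plan E: Measure 2, 15–6.
Measure 2 vs Plan D: Measure 2 preferred on 1+8 = 9 ballots; Plan D wins 12–9.
Measure 2 vs Option II: Measure 2 is ranked higher on 1 ballot, Option II on 20. Option II wins 20–1.
Measure 2 vs Option I: Option I, 13–8.
Measure 2 beats Plan E; loses to Plan D, Option II, Option I — 1 pairwise win.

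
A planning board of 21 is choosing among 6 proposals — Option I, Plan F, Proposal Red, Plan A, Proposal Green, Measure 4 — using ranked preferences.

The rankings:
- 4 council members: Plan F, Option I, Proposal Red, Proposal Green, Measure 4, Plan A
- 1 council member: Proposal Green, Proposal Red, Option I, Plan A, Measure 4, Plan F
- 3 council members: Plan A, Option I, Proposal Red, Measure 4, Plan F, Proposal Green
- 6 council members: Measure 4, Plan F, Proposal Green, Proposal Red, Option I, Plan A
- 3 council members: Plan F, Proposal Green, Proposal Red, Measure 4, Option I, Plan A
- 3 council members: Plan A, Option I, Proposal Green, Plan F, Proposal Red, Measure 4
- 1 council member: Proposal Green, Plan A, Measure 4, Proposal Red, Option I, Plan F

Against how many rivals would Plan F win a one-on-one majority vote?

4

Plan F against each rival (21 council members):
Plan F vs Option I: 4+6+3 = 13 for Plan F, 8 for Option I — Plan F by 13–8.
Plan F–Proposal Red: Plan F 16–5.
Plan F vs Plan A: Plan F, 13–8.
Plan F–Proposal Green: Plan F 16–5.
Plan F vs Measure 4: Plan F is ranked higher on 4+3+3 = 10 ballots, Measure 4 on 11. Measure 4 wins 11–10.
Plan F beats Option I, Proposal Red, Plan A, Proposal Green; loses to Measure 4 — 4 pairwise wins.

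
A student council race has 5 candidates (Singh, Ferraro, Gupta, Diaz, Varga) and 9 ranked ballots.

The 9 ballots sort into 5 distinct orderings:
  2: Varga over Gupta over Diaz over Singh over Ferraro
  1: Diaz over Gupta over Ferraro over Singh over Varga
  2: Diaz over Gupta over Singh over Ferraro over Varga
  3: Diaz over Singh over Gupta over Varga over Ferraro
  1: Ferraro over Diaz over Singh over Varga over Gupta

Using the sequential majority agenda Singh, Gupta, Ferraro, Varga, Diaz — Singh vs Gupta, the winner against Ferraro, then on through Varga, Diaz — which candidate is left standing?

Round 1: Singh vs Gupta — 4–5, Gupta advances.
Round 2: Gupta vs Ferraro — 8–1, Gupta advances.
Round 3: Gupta vs Varga — 6–3, Gupta advances.
Round 4: Gupta vs Diaz — 2–7, Diaz advances.
Diaz survives the agenda.

Diaz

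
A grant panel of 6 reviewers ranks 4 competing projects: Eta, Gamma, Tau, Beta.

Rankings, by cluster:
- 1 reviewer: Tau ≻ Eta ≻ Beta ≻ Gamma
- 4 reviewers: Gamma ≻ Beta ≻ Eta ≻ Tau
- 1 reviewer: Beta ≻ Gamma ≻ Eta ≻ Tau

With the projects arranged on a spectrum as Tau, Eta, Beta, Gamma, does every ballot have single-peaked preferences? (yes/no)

Axis positions: Tau=1, Eta=2, Beta=3, Gamma=4.
Cluster 1 (peak Tau at position 1): ranking walks positions 1-2-3-4, expanding outward from the peak — single-peaked.
Cluster 2 (peak Gamma at position 4): ranking walks positions 4-3-2-1, expanding outward from the peak — single-peaked.
Cluster 3 (peak Beta at position 3): ranking walks positions 3-4-2-1, expanding outward from the peak — single-peaked.
Every ranking is single-peaked on this axis.

yes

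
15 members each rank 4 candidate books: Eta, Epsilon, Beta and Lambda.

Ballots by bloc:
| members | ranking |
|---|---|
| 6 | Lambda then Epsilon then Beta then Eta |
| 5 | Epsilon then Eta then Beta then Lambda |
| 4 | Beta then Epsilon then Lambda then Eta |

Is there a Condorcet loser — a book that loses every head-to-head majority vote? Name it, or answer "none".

Pairwise majorities:
Eta vs Epsilon: 0 for Eta, 15 for Epsilon — Epsilon by 15–0.
Eta vs Beta: Beta, 10–5.
Eta–Lambda: Lambda 10–5.
Epsilon vs Beta: Epsilon preferred on 6+5 = 11 ballots; Epsilon wins 11–4.
Epsilon vs Lambda: Epsilon wins 9–6.
Beta vs Lambda: Beta preferred on 5+4 = 9 ballots; Beta wins 9–6.
Eta loses to every other book — it is the Condorcet loser.

Eta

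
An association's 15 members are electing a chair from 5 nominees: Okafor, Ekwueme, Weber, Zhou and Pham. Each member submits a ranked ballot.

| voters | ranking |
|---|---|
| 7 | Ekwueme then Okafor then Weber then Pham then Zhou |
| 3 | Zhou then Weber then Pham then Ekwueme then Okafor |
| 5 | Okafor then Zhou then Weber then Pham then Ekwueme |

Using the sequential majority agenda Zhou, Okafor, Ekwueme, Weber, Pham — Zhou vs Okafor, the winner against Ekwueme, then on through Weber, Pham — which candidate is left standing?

Weber

Round 1: Zhou vs Okafor — 3–12, Okafor advances.
Round 2: Okafor vs Ekwueme — 5–10, Ekwueme advances.
Round 3: Ekwueme vs Weber — 7–8, Weber advances.
Round 4: Weber vs Pham — 15–0, Weber advances.
Weber survives the agenda.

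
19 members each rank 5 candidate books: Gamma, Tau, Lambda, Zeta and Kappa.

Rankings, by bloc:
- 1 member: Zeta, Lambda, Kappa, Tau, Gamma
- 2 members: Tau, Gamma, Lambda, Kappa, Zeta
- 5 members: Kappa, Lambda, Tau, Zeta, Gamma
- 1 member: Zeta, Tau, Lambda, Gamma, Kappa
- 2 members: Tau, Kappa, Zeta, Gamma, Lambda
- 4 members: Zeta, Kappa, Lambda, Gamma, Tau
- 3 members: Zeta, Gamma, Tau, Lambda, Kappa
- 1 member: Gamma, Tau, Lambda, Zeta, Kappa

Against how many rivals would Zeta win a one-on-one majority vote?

Zeta against each rival (19 members):
Zeta vs Gamma: Zeta preferred on 1+5+1+2+4+3 = 16 ballots; Zeta wins 16–3.
Zeta vs Tau: Zeta is ranked higher on 1+1+4+3 = 9 ballots, Tau on 10. Tau wins 10–9.
Zeta vs Lambda: Zeta wins 11–8.
Zeta vs Kappa: 1+1+4+3+1 = 10 for Zeta, 9 for Kappa — Zeta by 10–9.
Zeta beats Gamma, Lambda, Kappa; loses to Tau — 3 pairwise wins.

3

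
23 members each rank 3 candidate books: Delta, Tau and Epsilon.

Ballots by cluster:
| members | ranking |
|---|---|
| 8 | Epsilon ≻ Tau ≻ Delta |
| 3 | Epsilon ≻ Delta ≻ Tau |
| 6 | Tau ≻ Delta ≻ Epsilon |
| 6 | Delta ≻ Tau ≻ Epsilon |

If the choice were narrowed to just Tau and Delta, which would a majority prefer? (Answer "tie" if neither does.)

Ballots ranking Tau above Delta: 8 + 6 = 14.
Ballots ranking Delta above Tau: 23 − 14 = 9.
Tau wins the head-to-head 14–9.

Tau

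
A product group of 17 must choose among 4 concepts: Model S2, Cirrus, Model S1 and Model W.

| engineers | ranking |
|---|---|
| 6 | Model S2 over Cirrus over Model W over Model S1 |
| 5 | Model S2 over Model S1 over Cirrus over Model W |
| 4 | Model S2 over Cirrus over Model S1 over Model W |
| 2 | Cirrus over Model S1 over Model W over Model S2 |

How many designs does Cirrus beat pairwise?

Cirrus against each rival (17 engineers):
Cirrus vs Model S2: Cirrus preferred on 2 ballots; Model S2 wins 15–2.
Cirrus vs Model S1: Cirrus is ranked higher on 6+4+2 = 12 ballots, Model S1 on 5. Cirrus wins 12–5.
Cirrus vs Model W: Cirrus, 17–0.
Cirrus beats Model S1, Model W; loses to Model S2 — 2 pairwise wins.

2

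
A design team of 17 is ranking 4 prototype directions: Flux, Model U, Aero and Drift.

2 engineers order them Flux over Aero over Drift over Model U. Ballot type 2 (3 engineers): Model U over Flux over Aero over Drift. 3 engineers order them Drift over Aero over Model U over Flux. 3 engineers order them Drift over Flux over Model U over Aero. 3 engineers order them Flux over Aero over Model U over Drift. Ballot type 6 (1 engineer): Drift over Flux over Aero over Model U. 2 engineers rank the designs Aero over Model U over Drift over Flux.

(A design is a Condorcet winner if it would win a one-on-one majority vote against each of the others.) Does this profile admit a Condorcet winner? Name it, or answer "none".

none

Check each pair by majority over 17 ballots:
Flux vs Model U: 9 to 8, Flux.
Flux vs Aero: Flux wins 12–5.
Flux–Drift: Drift 9–8.
Model U vs Aero: Aero, 11–6.
Model U vs Drift: 8 to 9, Drift.
Aero vs Drift: Aero, 10–7.
Every design loses at least once (Flux loses to Drift; Model U loses to Flux; Aero loses to Flux; Drift loses to Aero). The majority relation contains the cycle Flux > Aero > Drift > Flux, so there is no Condorcet winner.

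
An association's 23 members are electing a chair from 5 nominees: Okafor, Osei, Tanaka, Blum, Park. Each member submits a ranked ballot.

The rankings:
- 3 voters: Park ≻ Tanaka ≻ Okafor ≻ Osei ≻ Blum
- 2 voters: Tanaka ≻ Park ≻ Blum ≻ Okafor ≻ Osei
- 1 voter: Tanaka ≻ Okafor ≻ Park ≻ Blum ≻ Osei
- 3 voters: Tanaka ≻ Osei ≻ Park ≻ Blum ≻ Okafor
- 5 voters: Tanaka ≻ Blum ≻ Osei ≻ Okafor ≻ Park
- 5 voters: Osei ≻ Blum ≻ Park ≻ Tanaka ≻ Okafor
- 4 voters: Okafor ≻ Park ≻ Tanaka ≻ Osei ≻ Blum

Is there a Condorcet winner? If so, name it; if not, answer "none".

Head-to-head results (23 voters):
Okafor vs Osei: 10 to 13, Osei.
Okafor vs Tanaka: 4 to 19, Tanaka.
Okafor vs Blum: Okafor is ranked higher on 3+1+4 = 8 ballots, Blum on 15. Blum wins 15–8.
Okafor vs Park: Park wins 13–10.
Osei vs Tanaka: 5 to 18, Tanaka.
Osei vs Blum: Osei wins 15–8.
Osei vs Park: 13 to 10, Osei.
Tanaka vs Blum: Tanaka is ranked higher on 3+2+1+3+5+4 = 18 ballots, Blum on 5. Tanaka wins 18–5.
Tanaka vs Park: Tanaka preferred on 2+1+3+5 = 11 ballots; Park wins 12–11.
Blum vs Park: 10 to 13, Park.
No candidate is unbeaten: Okafor loses to Osei; Osei loses to Tanaka; Tanaka loses to Park; Blum loses to Osei; Park loses to Osei. In particular Osei → Park → Tanaka → Osei is a majority cycle — no Condorcet winner exists.

none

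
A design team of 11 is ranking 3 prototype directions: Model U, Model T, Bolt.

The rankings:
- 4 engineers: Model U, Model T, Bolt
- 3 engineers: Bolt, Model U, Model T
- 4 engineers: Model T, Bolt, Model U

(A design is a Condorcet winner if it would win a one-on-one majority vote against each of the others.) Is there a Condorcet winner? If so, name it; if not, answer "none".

none

Head-to-head results (11 engineers):
Model U–Model T: Model U 7–4.
Model U vs Bolt: Bolt, 7–4.
Model T–Bolt: Model T 8–3.
Each design drops at least one matchup (Model U loses to Bolt; Model T loses to Model U; Bolt loses to Model T); the cycle Model U beats Model T beats Bolt beats Model U rules out a Condorcet winner.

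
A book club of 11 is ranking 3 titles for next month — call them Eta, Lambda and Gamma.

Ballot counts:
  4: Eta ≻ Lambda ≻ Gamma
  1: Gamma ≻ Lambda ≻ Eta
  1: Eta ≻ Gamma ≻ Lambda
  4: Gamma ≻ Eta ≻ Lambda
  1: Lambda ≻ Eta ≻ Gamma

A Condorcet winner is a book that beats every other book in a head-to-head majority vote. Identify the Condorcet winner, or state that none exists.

Eta

Head-to-head results (11 members):
Eta vs Lambda: Eta is ranked higher on 4+1+4 = 9 ballots, Lambda on 2. Eta wins 9–2.
Eta vs Gamma: Eta wins 6–5.
Lambda vs Gamma: Gamma, 6–5.
Eta defeats every rival head-to-head and is the Condorcet winner.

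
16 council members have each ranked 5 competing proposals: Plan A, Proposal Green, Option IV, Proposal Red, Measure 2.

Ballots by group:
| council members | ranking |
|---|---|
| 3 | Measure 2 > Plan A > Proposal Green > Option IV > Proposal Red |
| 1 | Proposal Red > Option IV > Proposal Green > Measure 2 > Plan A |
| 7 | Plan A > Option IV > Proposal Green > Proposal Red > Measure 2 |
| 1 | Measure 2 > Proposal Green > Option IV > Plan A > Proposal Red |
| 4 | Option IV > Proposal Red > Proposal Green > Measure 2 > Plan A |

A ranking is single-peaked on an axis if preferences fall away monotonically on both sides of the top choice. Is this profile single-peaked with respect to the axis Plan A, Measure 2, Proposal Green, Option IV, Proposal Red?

Axis positions: Plan A=1, Measure 2=2, Proposal Green=3, Option IV=4, Proposal Red=5.
Group 1 (peak Measure 2 at position 2): ranking walks positions 2-1-3-4-5, expanding outward from the peak — single-peaked.
Group 2 (peak Proposal Red at position 5): ranking walks positions 5-4-3-2-1, expanding outward from the peak — single-peaked.
Group 3: ranking walks positions 1-4-3-5-2; Option IV is ranked above Measure 2 even though Measure 2 lies between Option IV and the peak Plan A on the axis — preferences dip and rise again. Not single-peaked.
Group 4 (peak Measure 2 at position 2): ranking walks positions 2-3-4-1-5, expanding outward from the peak — single-peaked.
Group 5 (peak Option IV at position 4): ranking walks positions 4-5-3-2-1, expanding outward from the peak — single-peaked.
Group 3 violates single-peakedness, so the profile is not single-peaked on this axis.

no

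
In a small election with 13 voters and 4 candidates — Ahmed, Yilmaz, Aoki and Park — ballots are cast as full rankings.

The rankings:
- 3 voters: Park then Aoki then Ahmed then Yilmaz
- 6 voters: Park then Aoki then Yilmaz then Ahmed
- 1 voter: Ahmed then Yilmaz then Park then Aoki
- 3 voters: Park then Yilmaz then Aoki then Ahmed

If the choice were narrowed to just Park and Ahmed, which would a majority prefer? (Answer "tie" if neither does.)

Park

Ballots ranking Park above Ahmed: 3 + 6 + 3 = 12.
Ballots ranking Ahmed above Park: 13 − 12 = 1.
Park wins the head-to-head 12–1.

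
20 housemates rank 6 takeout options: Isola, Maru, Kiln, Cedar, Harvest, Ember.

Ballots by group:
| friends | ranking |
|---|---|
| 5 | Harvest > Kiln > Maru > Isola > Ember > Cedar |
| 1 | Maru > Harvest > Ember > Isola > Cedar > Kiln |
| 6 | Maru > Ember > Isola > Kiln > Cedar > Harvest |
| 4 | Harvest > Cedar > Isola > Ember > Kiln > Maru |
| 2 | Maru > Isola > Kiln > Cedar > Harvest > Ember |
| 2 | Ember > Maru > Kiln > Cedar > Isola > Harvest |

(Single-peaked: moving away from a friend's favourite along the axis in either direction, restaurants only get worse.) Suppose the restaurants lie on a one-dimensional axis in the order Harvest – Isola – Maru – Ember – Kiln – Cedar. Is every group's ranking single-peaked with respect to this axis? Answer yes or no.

no

Axis positions: Harvest=1, Isola=2, Maru=3, Ember=4, Kiln=5, Cedar=6.
Group 1: ranking walks positions 1-5-3-2-4-6; Kiln is ranked above Isola even though Isola lies between Kiln and the peak Harvest on the axis — preferences dip and rise again. Not single-peaked.
Group 2: ranking walks positions 3-1-4-2-6-5; Harvest is ranked above Isola even though Isola lies between Harvest and the peak Maru on the axis — preferences dip and rise again. Not single-peaked.
Group 3 (peak Maru at position 3): ranking walks positions 3-4-2-5-6-1, expanding outward from the peak — single-peaked.
Group 4: ranking walks positions 1-6-2-4-5-3; Cedar is ranked above Isola even though Isola lies between Cedar and the peak Harvest on the axis — preferences dip and rise again. Not single-peaked.
Group 5: ranking walks positions 3-2-5-6-1-4; Kiln is ranked above Ember even though Ember lies between Kiln and the peak Maru on the axis — preferences dip and rise again. Not single-peaked.
Group 6 (peak Ember at position 4): ranking walks positions 4-3-5-6-2-1, expanding outward from the peak — single-peaked.
Group 1 violates single-peakedness, so the profile is not single-peaked on this axis.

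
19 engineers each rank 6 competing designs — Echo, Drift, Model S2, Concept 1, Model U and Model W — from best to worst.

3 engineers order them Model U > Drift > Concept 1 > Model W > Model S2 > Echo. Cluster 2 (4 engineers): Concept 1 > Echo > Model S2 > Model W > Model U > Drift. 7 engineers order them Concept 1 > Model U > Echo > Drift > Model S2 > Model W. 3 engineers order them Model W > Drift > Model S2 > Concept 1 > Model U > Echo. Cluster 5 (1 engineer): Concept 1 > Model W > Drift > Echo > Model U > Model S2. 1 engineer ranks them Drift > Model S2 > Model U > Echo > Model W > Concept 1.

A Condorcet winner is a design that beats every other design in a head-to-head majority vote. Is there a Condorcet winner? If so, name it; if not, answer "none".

Check each pair by majority over 19 ballots:
Echo vs Drift: Echo is ranked higher on 4+7 = 11 ballots, Drift on 8. Echo wins 11–8.
Echo vs Model S2: 12 to 7, Echo.
Echo vs Concept 1: Concept 1 wins 18–1.
Echo vs Model U: Echo preferred on 4+1 = 5 ballots; Model U wins 14–5.
Echo–Model W: Echo 12–7.
Drift vs Model S2: Drift is ranked higher on 3+7+3+1+1 = 15 ballots, Model S2 on 4. Drift wins 15–4.
Drift vs Concept 1: Concept 1 wins 12–7.
Drift vs Model U: 3+1+1 = 5 for Drift, 14 for Model U — Model U by 14–5.
Drift vs Model W: Drift, 11–8.
Model S2 vs Concept 1: Concept 1 wins 15–4.
Model S2 vs Model U: 4+3+1 = 8 for Model S2, 11 for Model U — Model U by 11–8.
Model S2 vs Model W: 4+7+1 = 12 for Model S2, 7 for Model W — Model S2 by 12–7.
Concept 1 vs Model U: Concept 1 preferred on 4+7+3+1 = 15 ballots; Concept 1 wins 15–4.
Concept 1 vs Model W: Concept 1 preferred on 3+4+7+1 = 15 ballots; Concept 1 wins 15–4.
Model U vs Model W: Model U preferred on 3+7+1 = 11 ballots; Model U wins 11–8.
Only Concept 1 has no losses; Concept 1 is the Condorcet winner.

Concept 1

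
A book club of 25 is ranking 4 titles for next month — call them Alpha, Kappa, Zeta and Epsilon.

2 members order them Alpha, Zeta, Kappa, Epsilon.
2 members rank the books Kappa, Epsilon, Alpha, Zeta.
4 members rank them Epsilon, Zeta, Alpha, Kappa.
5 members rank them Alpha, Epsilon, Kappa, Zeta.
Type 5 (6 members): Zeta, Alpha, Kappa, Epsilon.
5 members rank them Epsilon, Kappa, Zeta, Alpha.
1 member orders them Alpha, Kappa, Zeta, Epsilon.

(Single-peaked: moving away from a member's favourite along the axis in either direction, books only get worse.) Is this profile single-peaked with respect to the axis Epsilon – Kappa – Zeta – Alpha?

Axis positions: Epsilon=1, Kappa=2, Zeta=3, Alpha=4.
Type 1 (peak Alpha at position 4): ranking walks positions 4-3-2-1, expanding outward from the peak — single-peaked.
Type 2: ranking walks positions 2-1-4-3; Alpha is ranked above Zeta even though Zeta lies between Alpha and the peak Kappa on the axis — preferences dip and rise again. Not single-peaked.
Type 3: ranking walks positions 1-3-4-2; Zeta is ranked above Kappa even though Kappa lies between Zeta and the peak Epsilon on the axis — preferences dip and rise again. Not single-peaked.
Type 4: ranking walks positions 4-1-2-3; Epsilon is ranked above Zeta even though Zeta lies between Epsilon and the peak Alpha on the axis — preferences dip and rise again. Not single-peaked.
Type 5 (peak Zeta at position 3): ranking walks positions 3-4-2-1, expanding outward from the peak — single-peaked.
Type 6 (peak Epsilon at position 1): ranking walks positions 1-2-3-4, expanding outward from the peak — single-peaked.
Type 7: ranking walks positions 4-2-3-1; Kappa is ranked above Zeta even though Zeta lies between Kappa and the peak Alpha on the axis — preferences dip and rise again. Not single-peaked.
Type 2 violates single-peakedness, so the profile is not single-peaked on this axis.

no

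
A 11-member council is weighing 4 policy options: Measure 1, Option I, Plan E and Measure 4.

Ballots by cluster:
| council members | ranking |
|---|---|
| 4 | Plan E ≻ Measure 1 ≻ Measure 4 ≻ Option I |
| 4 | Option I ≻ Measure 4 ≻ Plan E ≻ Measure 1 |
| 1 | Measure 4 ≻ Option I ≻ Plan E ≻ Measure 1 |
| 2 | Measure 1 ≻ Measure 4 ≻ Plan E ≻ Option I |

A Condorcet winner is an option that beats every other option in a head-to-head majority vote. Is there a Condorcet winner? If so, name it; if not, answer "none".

none

Head-to-head results (11 council members):
Measure 1 vs Option I: Measure 1 wins 6–5.
Measure 1–Plan E: Plan E 9–2.
Measure 1 vs Measure 4: Measure 1 wins 6–5.
Option I vs Plan E: 5 to 6, Plan E.
Option I vs Measure 4: Measure 4 wins 7–4.
Plan E vs Measure 4: 4 to 7, Measure 4.
No option is unbeaten: Measure 1 loses to Plan E; Option I loses to Measure 1; Plan E loses to Measure 4; Measure 4 loses to Measure 1. In particular Measure 1 beats Measure 4 beats Plan E beats Measure 1 is a majority cycle — no Condorcet winner exists.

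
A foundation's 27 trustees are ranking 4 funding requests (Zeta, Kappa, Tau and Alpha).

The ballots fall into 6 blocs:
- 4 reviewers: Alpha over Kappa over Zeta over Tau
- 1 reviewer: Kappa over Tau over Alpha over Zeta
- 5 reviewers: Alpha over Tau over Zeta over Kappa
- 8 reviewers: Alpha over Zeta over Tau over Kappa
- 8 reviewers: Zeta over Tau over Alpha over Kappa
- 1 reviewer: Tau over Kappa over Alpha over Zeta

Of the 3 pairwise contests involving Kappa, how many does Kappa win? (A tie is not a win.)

0

Kappa against each rival (27 reviewers):
Kappa vs Zeta: Kappa is ranked higher on 4+1+1 = 6 ballots, Zeta on 21. Zeta wins 21–6.
Kappa vs Tau: 4+1 = 5 for Kappa, 22 for Tau — Tau by 22–5.
Kappa vs Alpha: 1+1 = 2 for Kappa, 25 for Alpha — Alpha by 25–2.
Kappa beats no one; loses to Zeta, Tau, Alpha — 0 pairwise wins.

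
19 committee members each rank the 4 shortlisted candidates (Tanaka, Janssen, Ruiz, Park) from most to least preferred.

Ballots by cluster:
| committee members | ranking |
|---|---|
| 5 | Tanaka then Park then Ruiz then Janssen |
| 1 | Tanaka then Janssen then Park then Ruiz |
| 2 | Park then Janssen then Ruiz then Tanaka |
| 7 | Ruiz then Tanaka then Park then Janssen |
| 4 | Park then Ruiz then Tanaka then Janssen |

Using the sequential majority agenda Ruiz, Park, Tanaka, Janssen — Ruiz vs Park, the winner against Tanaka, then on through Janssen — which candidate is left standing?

Tanaka

Round 1: Ruiz vs Park — 7–12, Park advances.
Round 2: Park vs Tanaka — 6–13, Tanaka advances.
Round 3: Tanaka vs Janssen — 17–2, Tanaka advances.
The agenda winner is Tanaka.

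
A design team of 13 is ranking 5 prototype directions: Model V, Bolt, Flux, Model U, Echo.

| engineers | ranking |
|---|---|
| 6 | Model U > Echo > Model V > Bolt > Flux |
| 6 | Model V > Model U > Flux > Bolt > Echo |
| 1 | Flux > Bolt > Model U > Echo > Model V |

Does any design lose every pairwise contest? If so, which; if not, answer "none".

Head-to-head results (13 engineers):
Model V vs Bolt: Model V, 12–1.
Model V vs Flux: Model V is ranked higher on 6+6 = 12 ballots, Flux on 1. Model V wins 12–1.
Model V vs Model U: Model V preferred on 6 ballots; Model U wins 7–6.
Model V vs Echo: Echo wins 7–6.
Bolt vs Flux: Bolt preferred on 6 ballots; Flux wins 7–6.
Bolt vs Model U: Model U, 12–1.
Bolt vs Echo: Bolt preferred on 6+1 = 7 ballots; Bolt wins 7–6.
Flux vs Model U: Flux is ranked higher on 1 ballot, Model U on 12. Model U wins 12–1.
Flux vs Echo: Flux wins 7–6.
Model U vs Echo: 6+6+1 = 13 for Model U, 0 for Echo — Model U by 13–0.
Each design has at least one pairwise win (Model V beats Bolt; Bolt beats Echo; Flux beats Bolt; Model U beats Model V; Echo beats Model V) — no Condorcet loser.

none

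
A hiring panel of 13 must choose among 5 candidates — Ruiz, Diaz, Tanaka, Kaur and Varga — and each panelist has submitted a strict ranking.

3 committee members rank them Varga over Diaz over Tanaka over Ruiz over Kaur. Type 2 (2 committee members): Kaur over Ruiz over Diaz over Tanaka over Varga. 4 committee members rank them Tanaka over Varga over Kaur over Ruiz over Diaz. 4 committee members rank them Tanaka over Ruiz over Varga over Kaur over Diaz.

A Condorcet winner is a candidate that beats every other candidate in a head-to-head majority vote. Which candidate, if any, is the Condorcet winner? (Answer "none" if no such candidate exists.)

Head-to-head results (13 committee members):
Ruiz vs Diaz: Ruiz, 10–3.
Ruiz vs Tanaka: Tanaka wins 11–2.
Ruiz–Kaur: Ruiz 7–6.
Ruiz vs Varga: Varga, 7–6.
Diaz vs Tanaka: Tanaka wins 8–5.
Diaz vs Kaur: Kaur wins 10–3.
Diaz–Varga: Varga 11–2.
Tanaka–Kaur: Tanaka 11–2.
Tanaka vs Varga: Tanaka wins 10–3.
Kaur–Varga: Varga 11–2.
Tanaka wins every pairwise contest, so Tanaka is the Condorcet winner.

Tanaka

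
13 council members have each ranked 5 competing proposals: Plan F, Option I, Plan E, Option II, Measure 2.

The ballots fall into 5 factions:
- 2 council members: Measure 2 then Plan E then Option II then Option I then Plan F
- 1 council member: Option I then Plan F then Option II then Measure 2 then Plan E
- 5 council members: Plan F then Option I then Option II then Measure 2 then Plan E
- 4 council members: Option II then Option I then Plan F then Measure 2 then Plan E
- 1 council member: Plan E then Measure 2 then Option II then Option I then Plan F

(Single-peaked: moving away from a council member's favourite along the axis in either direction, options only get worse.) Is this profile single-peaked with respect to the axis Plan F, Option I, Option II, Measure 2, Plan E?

yes

Axis positions: Plan F=1, Option I=2, Option II=3, Measure 2=4, Plan E=5.
Faction 1 (peak Measure 2 at position 4): ranking walks positions 4-5-3-2-1, expanding outward from the peak — single-peaked.
Faction 2 (peak Option I at position 2): ranking walks positions 2-1-3-4-5, expanding outward from the peak — single-peaked.
Faction 3 (peak Plan F at position 1): ranking walks positions 1-2-3-4-5, expanding outward from the peak — single-peaked.
Faction 4 (peak Option II at position 3): ranking walks positions 3-2-1-4-5, expanding outward from the peak — single-peaked.
Faction 5 (peak Plan E at position 5): ranking walks positions 5-4-3-2-1, expanding outward from the peak — single-peaked.
Every ranking is single-peaked on this axis.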